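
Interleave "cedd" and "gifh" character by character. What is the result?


Interleaving "cedd" and "gifh":
  Position 0: 'c' from first, 'g' from second => "cg"
  Position 1: 'e' from first, 'i' from second => "ei"
  Position 2: 'd' from first, 'f' from second => "df"
  Position 3: 'd' from first, 'h' from second => "dh"
Result: cgeidfdh

cgeidfdh


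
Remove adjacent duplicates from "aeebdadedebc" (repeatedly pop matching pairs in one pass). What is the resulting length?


Input: aeebdadedebc
Stack-based adjacent duplicate removal:
  Read 'a': push. Stack: a
  Read 'e': push. Stack: ae
  Read 'e': matches stack top 'e' => pop. Stack: a
  Read 'b': push. Stack: ab
  Read 'd': push. Stack: abd
  Read 'a': push. Stack: abda
  Read 'd': push. Stack: abdad
  Read 'e': push. Stack: abdade
  Read 'd': push. Stack: abdaded
  Read 'e': push. Stack: abdadede
  Read 'b': push. Stack: abdadedeb
  Read 'c': push. Stack: abdadedebc
Final stack: "abdadedebc" (length 10)

10


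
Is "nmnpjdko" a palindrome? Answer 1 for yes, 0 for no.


Input: nmnpjdko
Reversed: okdjpnmn
  Compare pos 0 ('n') with pos 7 ('o'): MISMATCH
  Compare pos 1 ('m') with pos 6 ('k'): MISMATCH
  Compare pos 2 ('n') with pos 5 ('d'): MISMATCH
  Compare pos 3 ('p') with pos 4 ('j'): MISMATCH
Result: not a palindrome

0


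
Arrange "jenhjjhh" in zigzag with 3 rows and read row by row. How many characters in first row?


Zigzag "jenhjjhh" into 3 rows:
Placing characters:
  'j' => row 0
  'e' => row 1
  'n' => row 2
  'h' => row 1
  'j' => row 0
  'j' => row 1
  'h' => row 2
  'h' => row 1
Rows:
  Row 0: "jj"
  Row 1: "ehjh"
  Row 2: "nh"
First row length: 2

2


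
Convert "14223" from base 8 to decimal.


Input: "14223" in base 8
Positional expansion:
  Digit '1' (value 1) x 8^4 = 4096
  Digit '4' (value 4) x 8^3 = 2048
  Digit '2' (value 2) x 8^2 = 128
  Digit '2' (value 2) x 8^1 = 16
  Digit '3' (value 3) x 8^0 = 3
Sum = 6291

6291


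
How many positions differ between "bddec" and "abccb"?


Comparing "bddec" and "abccb" position by position:
  Position 0: 'b' vs 'a' => DIFFER
  Position 1: 'd' vs 'b' => DIFFER
  Position 2: 'd' vs 'c' => DIFFER
  Position 3: 'e' vs 'c' => DIFFER
  Position 4: 'c' vs 'b' => DIFFER
Positions that differ: 5

5


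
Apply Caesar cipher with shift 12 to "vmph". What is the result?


Caesar cipher: shift "vmph" by 12
  'v' (pos 21) + 12 = pos 7 = 'h'
  'm' (pos 12) + 12 = pos 24 = 'y'
  'p' (pos 15) + 12 = pos 1 = 'b'
  'h' (pos 7) + 12 = pos 19 = 't'
Result: hybt

hybt


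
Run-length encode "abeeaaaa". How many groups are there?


Input: abeeaaaa
Scanning for consecutive runs:
  Group 1: 'a' x 1 (positions 0-0)
  Group 2: 'b' x 1 (positions 1-1)
  Group 3: 'e' x 2 (positions 2-3)
  Group 4: 'a' x 4 (positions 4-7)
Total groups: 4

4


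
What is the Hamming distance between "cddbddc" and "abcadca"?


Comparing "cddbddc" and "abcadca" position by position:
  Position 0: 'c' vs 'a' => differ
  Position 1: 'd' vs 'b' => differ
  Position 2: 'd' vs 'c' => differ
  Position 3: 'b' vs 'a' => differ
  Position 4: 'd' vs 'd' => same
  Position 5: 'd' vs 'c' => differ
  Position 6: 'c' vs 'a' => differ
Total differences (Hamming distance): 6

6


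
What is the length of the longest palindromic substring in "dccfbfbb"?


Input: "dccfbfbb"
Checking substrings for palindromes:
  [3:6] "fbf" (len 3) => palindrome
  [4:7] "bfb" (len 3) => palindrome
  [1:3] "cc" (len 2) => palindrome
  [6:8] "bb" (len 2) => palindrome
Longest palindromic substring: "fbf" with length 3

3


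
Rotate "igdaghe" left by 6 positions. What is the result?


Input: "igdaghe", rotate left by 6
First 6 characters: "igdagh"
Remaining characters: "e"
Concatenate remaining + first: "e" + "igdagh" = "eigdagh"

eigdagh


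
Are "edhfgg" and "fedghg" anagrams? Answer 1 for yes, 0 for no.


Strings: "edhfgg", "fedghg"
Sorted first:  defggh
Sorted second: defggh
Sorted forms match => anagrams

1


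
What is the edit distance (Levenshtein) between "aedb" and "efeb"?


Computing edit distance: "aedb" -> "efeb"
DP table:
           e    f    e    b
      0    1    2    3    4
  a   1    1    2    3    4
  e   2    1    2    2    3
  d   3    2    2    3    3
  b   4    3    3    3    3
Edit distance = dp[4][4] = 3

3


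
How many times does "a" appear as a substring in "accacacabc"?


Searching for "a" in "accacacabc"
Scanning each position:
  Position 0: "a" => MATCH
  Position 1: "c" => no
  Position 2: "c" => no
  Position 3: "a" => MATCH
  Position 4: "c" => no
  Position 5: "a" => MATCH
  Position 6: "c" => no
  Position 7: "a" => MATCH
  Position 8: "b" => no
  Position 9: "c" => no
Total occurrences: 4

4


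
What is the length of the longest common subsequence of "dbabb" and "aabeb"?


LCS of "dbabb" and "aabeb"
DP table:
           a    a    b    e    b
      0    0    0    0    0    0
  d   0    0    0    0    0    0
  b   0    0    0    1    1    1
  a   0    1    1    1    1    1
  b   0    1    1    2    2    2
  b   0    1    1    2    2    3
LCS length = dp[5][5] = 3

3


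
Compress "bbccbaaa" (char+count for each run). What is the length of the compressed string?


Input: bbccbaaa
Runs:
  'b' x 2 => "b2"
  'c' x 2 => "c2"
  'b' x 1 => "b1"
  'a' x 3 => "a3"
Compressed: "b2c2b1a3"
Compressed length: 8

8


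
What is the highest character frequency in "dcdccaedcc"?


Input: dcdccaedcc
Character counts:
  'a': 1
  'c': 5
  'd': 3
  'e': 1
Maximum frequency: 5

5


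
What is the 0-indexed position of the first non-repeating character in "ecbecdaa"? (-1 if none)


Input: ecbecdaa
Character frequencies:
  'a': 2
  'b': 1
  'c': 2
  'd': 1
  'e': 2
Scanning left to right for freq == 1:
  Position 0 ('e'): freq=2, skip
  Position 1 ('c'): freq=2, skip
  Position 2 ('b'): unique! => answer = 2

2


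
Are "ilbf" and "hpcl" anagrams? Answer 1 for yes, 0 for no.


Strings: "ilbf", "hpcl"
Sorted first:  bfil
Sorted second: chlp
Differ at position 0: 'b' vs 'c' => not anagrams

0


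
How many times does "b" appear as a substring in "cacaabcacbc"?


Searching for "b" in "cacaabcacbc"
Scanning each position:
  Position 0: "c" => no
  Position 1: "a" => no
  Position 2: "c" => no
  Position 3: "a" => no
  Position 4: "a" => no
  Position 5: "b" => MATCH
  Position 6: "c" => no
  Position 7: "a" => no
  Position 8: "c" => no
  Position 9: "b" => MATCH
  Position 10: "c" => no
Total occurrences: 2

2


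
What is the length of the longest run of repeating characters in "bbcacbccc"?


Input: "bbcacbccc"
Scanning for longest run:
  Position 1 ('b'): continues run of 'b', length=2
  Position 2 ('c'): new char, reset run to 1
  Position 3 ('a'): new char, reset run to 1
  Position 4 ('c'): new char, reset run to 1
  Position 5 ('b'): new char, reset run to 1
  Position 6 ('c'): new char, reset run to 1
  Position 7 ('c'): continues run of 'c', length=2
  Position 8 ('c'): continues run of 'c', length=3
Longest run: 'c' with length 3

3


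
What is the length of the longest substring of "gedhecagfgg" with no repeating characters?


Input: "gedhecagfgg"
Sliding window (track last position of each char):
  Position 0 ('g'): window [0,0] length 1 -- new best
  Position 1 ('e'): window [0,1] length 2 -- new best
  Position 2 ('d'): window [0,2] length 3 -- new best
  Position 3 ('h'): window [0,3] length 4 -- new best
  Position 4 ('e'): repeat (last at 1), move window start to 2
  Position 4 ('e'): window [2,4] length 3
  Position 5 ('c'): window [2,5] length 4
  Position 6 ('a'): window [2,6] length 5 -- new best
  Position 7 ('g'): window [2,7] length 6 -- new best
  Position 8 ('f'): window [2,8] length 7 -- new best
  Position 9 ('g'): repeat (last at 7), move window start to 8
  Position 9 ('g'): window [8,9] length 2
  Position 10 ('g'): repeat (last at 9), move window start to 10
  Position 10 ('g'): window [10,10] length 1
Longest substring with no repeats: "dhecagf" with length 7

7


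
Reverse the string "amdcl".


Input: amdcl
Reading characters right to left:
  Position 4: 'l'
  Position 3: 'c'
  Position 2: 'd'
  Position 1: 'm'
  Position 0: 'a'
Reversed: lcdma

lcdma


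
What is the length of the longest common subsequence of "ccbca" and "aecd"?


LCS of "ccbca" and "aecd"
DP table:
           a    e    c    d
      0    0    0    0    0
  c   0    0    0    1    1
  c   0    0    0    1    1
  b   0    0    0    1    1
  c   0    0    0    1    1
  a   0    1    1    1    1
LCS length = dp[5][4] = 1

1


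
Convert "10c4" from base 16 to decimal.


Input: "10c4" in base 16
Positional expansion:
  Digit '1' (value 1) x 16^3 = 4096
  Digit '0' (value 0) x 16^2 = 0
  Digit 'c' (value 12) x 16^1 = 192
  Digit '4' (value 4) x 16^0 = 4
Sum = 4292

4292


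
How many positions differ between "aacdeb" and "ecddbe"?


Comparing "aacdeb" and "ecddbe" position by position:
  Position 0: 'a' vs 'e' => DIFFER
  Position 1: 'a' vs 'c' => DIFFER
  Position 2: 'c' vs 'd' => DIFFER
  Position 3: 'd' vs 'd' => same
  Position 4: 'e' vs 'b' => DIFFER
  Position 5: 'b' vs 'e' => DIFFER
Positions that differ: 5

5


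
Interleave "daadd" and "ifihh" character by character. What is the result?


Interleaving "daadd" and "ifihh":
  Position 0: 'd' from first, 'i' from second => "di"
  Position 1: 'a' from first, 'f' from second => "af"
  Position 2: 'a' from first, 'i' from second => "ai"
  Position 3: 'd' from first, 'h' from second => "dh"
  Position 4: 'd' from first, 'h' from second => "dh"
Result: diafaidhdh

diafaidhdh


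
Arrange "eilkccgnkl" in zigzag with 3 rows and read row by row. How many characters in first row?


Zigzag "eilkccgnkl" into 3 rows:
Placing characters:
  'e' => row 0
  'i' => row 1
  'l' => row 2
  'k' => row 1
  'c' => row 0
  'c' => row 1
  'g' => row 2
  'n' => row 1
  'k' => row 0
  'l' => row 1
Rows:
  Row 0: "eck"
  Row 1: "ikcnl"
  Row 2: "lg"
First row length: 3

3


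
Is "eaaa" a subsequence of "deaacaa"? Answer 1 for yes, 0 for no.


Check if "eaaa" is a subsequence of "deaacaa"
Greedy scan:
  Position 0 ('d'): no match needed
  Position 1 ('e'): matches sub[0] = 'e'
  Position 2 ('a'): matches sub[1] = 'a'
  Position 3 ('a'): matches sub[2] = 'a'
  Position 4 ('c'): no match needed
  Position 5 ('a'): matches sub[3] = 'a'
  Position 6 ('a'): no match needed
All 4 characters matched => is a subsequence

1


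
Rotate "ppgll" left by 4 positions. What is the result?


Input: "ppgll", rotate left by 4
First 4 characters: "ppgl"
Remaining characters: "l"
Concatenate remaining + first: "l" + "ppgl" = "lppgl"

lppgl


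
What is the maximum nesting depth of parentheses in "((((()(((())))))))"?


Input: "((((()(((())))))))"
Tracking depth:
  Position 0 '(': depth becomes 1
  Position 1 '(': depth becomes 2
  Position 2 '(': depth becomes 3
  Position 3 '(': depth becomes 4
  Position 4 '(': depth becomes 5
  Position 5 ')': depth becomes 4
  Position 6 '(': depth becomes 5
  Position 7 '(': depth becomes 6
  Position 8 '(': depth becomes 7
  Position 9 '(': depth becomes 8
  Position 10 ')': depth becomes 7
  Position 11 ')': depth becomes 6
  Position 12 ')': depth becomes 5
  Position 13 ')': depth becomes 4
  Position 14 ')': depth becomes 3
  Position 15 ')': depth becomes 2
  Position 16 ')': depth becomes 1
  Position 17 ')': depth becomes 0
Maximum depth reached: 8

8


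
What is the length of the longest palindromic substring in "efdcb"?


Input: "efdcb"
Checking substrings for palindromes:
  No multi-char palindromic substrings found
Longest palindromic substring: "e" with length 1

1


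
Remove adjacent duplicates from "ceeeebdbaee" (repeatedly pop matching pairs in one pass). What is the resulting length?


Input: ceeeebdbaee
Stack-based adjacent duplicate removal:
  Read 'c': push. Stack: c
  Read 'e': push. Stack: ce
  Read 'e': matches stack top 'e' => pop. Stack: c
  Read 'e': push. Stack: ce
  Read 'e': matches stack top 'e' => pop. Stack: c
  Read 'b': push. Stack: cb
  Read 'd': push. Stack: cbd
  Read 'b': push. Stack: cbdb
  Read 'a': push. Stack: cbdba
  Read 'e': push. Stack: cbdbae
  Read 'e': matches stack top 'e' => pop. Stack: cbdba
Final stack: "cbdba" (length 5)

5


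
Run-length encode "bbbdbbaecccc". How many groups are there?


Input: bbbdbbaecccc
Scanning for consecutive runs:
  Group 1: 'b' x 3 (positions 0-2)
  Group 2: 'd' x 1 (positions 3-3)
  Group 3: 'b' x 2 (positions 4-5)
  Group 4: 'a' x 1 (positions 6-6)
  Group 5: 'e' x 1 (positions 7-7)
  Group 6: 'c' x 4 (positions 8-11)
Total groups: 6

6


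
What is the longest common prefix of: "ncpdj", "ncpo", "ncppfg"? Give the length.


Words: ncpdj, ncpo, ncppfg
  Position 0: all 'n' => match
  Position 1: all 'c' => match
  Position 2: all 'p' => match
  Position 3: ('d', 'o', 'p') => mismatch, stop
LCP = "ncp" (length 3)

3


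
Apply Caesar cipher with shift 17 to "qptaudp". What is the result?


Caesar cipher: shift "qptaudp" by 17
  'q' (pos 16) + 17 = pos 7 = 'h'
  'p' (pos 15) + 17 = pos 6 = 'g'
  't' (pos 19) + 17 = pos 10 = 'k'
  'a' (pos 0) + 17 = pos 17 = 'r'
  'u' (pos 20) + 17 = pos 11 = 'l'
  'd' (pos 3) + 17 = pos 20 = 'u'
  'p' (pos 15) + 17 = pos 6 = 'g'
Result: hgkrlug

hgkrlug


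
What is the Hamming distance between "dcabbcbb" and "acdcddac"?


Comparing "dcabbcbb" and "acdcddac" position by position:
  Position 0: 'd' vs 'a' => differ
  Position 1: 'c' vs 'c' => same
  Position 2: 'a' vs 'd' => differ
  Position 3: 'b' vs 'c' => differ
  Position 4: 'b' vs 'd' => differ
  Position 5: 'c' vs 'd' => differ
  Position 6: 'b' vs 'a' => differ
  Position 7: 'b' vs 'c' => differ
Total differences (Hamming distance): 7

7


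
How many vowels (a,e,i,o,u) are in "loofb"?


Input: loofb
Checking each character:
  'l' at position 0: consonant
  'o' at position 1: vowel (running total: 1)
  'o' at position 2: vowel (running total: 2)
  'f' at position 3: consonant
  'b' at position 4: consonant
Total vowels: 2

2


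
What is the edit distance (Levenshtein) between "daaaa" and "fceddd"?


Computing edit distance: "daaaa" -> "fceddd"
DP table:
           f    c    e    d    d    d
      0    1    2    3    4    5    6
  d   1    1    2    3    3    4    5
  a   2    2    2    3    4    4    5
  a   3    3    3    3    4    5    5
  a   4    4    4    4    4    5    6
  a   5    5    5    5    5    5    6
Edit distance = dp[5][6] = 6

6


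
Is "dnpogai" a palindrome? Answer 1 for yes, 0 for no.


Input: dnpogai
Reversed: iagopnd
  Compare pos 0 ('d') with pos 6 ('i'): MISMATCH
  Compare pos 1 ('n') with pos 5 ('a'): MISMATCH
  Compare pos 2 ('p') with pos 4 ('g'): MISMATCH
Result: not a palindrome

0


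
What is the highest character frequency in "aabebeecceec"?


Input: aabebeecceec
Character counts:
  'a': 2
  'b': 2
  'c': 3
  'e': 5
Maximum frequency: 5

5


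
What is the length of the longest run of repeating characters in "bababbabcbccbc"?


Input: "bababbabcbccbc"
Scanning for longest run:
  Position 1 ('a'): new char, reset run to 1
  Position 2 ('b'): new char, reset run to 1
  Position 3 ('a'): new char, reset run to 1
  Position 4 ('b'): new char, reset run to 1
  Position 5 ('b'): continues run of 'b', length=2
  Position 6 ('a'): new char, reset run to 1
  Position 7 ('b'): new char, reset run to 1
  Position 8 ('c'): new char, reset run to 1
  Position 9 ('b'): new char, reset run to 1
  Position 10 ('c'): new char, reset run to 1
  Position 11 ('c'): continues run of 'c', length=2
  Position 12 ('b'): new char, reset run to 1
  Position 13 ('c'): new char, reset run to 1
Longest run: 'b' with length 2

2


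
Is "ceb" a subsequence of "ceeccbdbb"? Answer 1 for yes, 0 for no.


Check if "ceb" is a subsequence of "ceeccbdbb"
Greedy scan:
  Position 0 ('c'): matches sub[0] = 'c'
  Position 1 ('e'): matches sub[1] = 'e'
  Position 2 ('e'): no match needed
  Position 3 ('c'): no match needed
  Position 4 ('c'): no match needed
  Position 5 ('b'): matches sub[2] = 'b'
  Position 6 ('d'): no match needed
  Position 7 ('b'): no match needed
  Position 8 ('b'): no match needed
All 3 characters matched => is a subsequence

1


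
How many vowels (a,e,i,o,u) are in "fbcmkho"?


Input: fbcmkho
Checking each character:
  'f' at position 0: consonant
  'b' at position 1: consonant
  'c' at position 2: consonant
  'm' at position 3: consonant
  'k' at position 4: consonant
  'h' at position 5: consonant
  'o' at position 6: vowel (running total: 1)
Total vowels: 1

1


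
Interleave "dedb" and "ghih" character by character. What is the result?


Interleaving "dedb" and "ghih":
  Position 0: 'd' from first, 'g' from second => "dg"
  Position 1: 'e' from first, 'h' from second => "eh"
  Position 2: 'd' from first, 'i' from second => "di"
  Position 3: 'b' from first, 'h' from second => "bh"
Result: dgehdibh

dgehdibh


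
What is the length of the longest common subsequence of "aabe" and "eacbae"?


LCS of "aabe" and "eacbae"
DP table:
           e    a    c    b    a    e
      0    0    0    0    0    0    0
  a   0    0    1    1    1    1    1
  a   0    0    1    1    1    2    2
  b   0    0    1    1    2    2    2
  e   0    1    1    1    2    2    3
LCS length = dp[4][6] = 3

3


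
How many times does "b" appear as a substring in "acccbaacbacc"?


Searching for "b" in "acccbaacbacc"
Scanning each position:
  Position 0: "a" => no
  Position 1: "c" => no
  Position 2: "c" => no
  Position 3: "c" => no
  Position 4: "b" => MATCH
  Position 5: "a" => no
  Position 6: "a" => no
  Position 7: "c" => no
  Position 8: "b" => MATCH
  Position 9: "a" => no
  Position 10: "c" => no
  Position 11: "c" => no
Total occurrences: 2

2


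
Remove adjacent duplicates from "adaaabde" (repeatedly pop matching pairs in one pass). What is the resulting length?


Input: adaaabde
Stack-based adjacent duplicate removal:
  Read 'a': push. Stack: a
  Read 'd': push. Stack: ad
  Read 'a': push. Stack: ada
  Read 'a': matches stack top 'a' => pop. Stack: ad
  Read 'a': push. Stack: ada
  Read 'b': push. Stack: adab
  Read 'd': push. Stack: adabd
  Read 'e': push. Stack: adabde
Final stack: "adabde" (length 6)

6


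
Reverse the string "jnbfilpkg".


Input: jnbfilpkg
Reading characters right to left:
  Position 8: 'g'
  Position 7: 'k'
  Position 6: 'p'
  Position 5: 'l'
  Position 4: 'i'
  Position 3: 'f'
  Position 2: 'b'
  Position 1: 'n'
  Position 0: 'j'
Reversed: gkplifbnj

gkplifbnj


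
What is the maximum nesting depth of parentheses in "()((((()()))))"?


Input: "()((((()()))))"
Tracking depth:
  Position 0 '(': depth becomes 1
  Position 1 ')': depth becomes 0
  Position 2 '(': depth becomes 1
  Position 3 '(': depth becomes 2
  Position 4 '(': depth becomes 3
  Position 5 '(': depth becomes 4
  Position 6 '(': depth becomes 5
  Position 7 ')': depth becomes 4
  Position 8 '(': depth becomes 5
  Position 9 ')': depth becomes 4
  Position 10 ')': depth becomes 3
  Position 11 ')': depth becomes 2
  Position 12 ')': depth becomes 1
  Position 13 ')': depth becomes 0
Maximum depth reached: 5

5


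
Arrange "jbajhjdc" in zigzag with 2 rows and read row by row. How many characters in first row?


Zigzag "jbajhjdc" into 2 rows:
Placing characters:
  'j' => row 0
  'b' => row 1
  'a' => row 0
  'j' => row 1
  'h' => row 0
  'j' => row 1
  'd' => row 0
  'c' => row 1
Rows:
  Row 0: "jahd"
  Row 1: "bjjc"
First row length: 4

4


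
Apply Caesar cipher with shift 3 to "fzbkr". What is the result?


Caesar cipher: shift "fzbkr" by 3
  'f' (pos 5) + 3 = pos 8 = 'i'
  'z' (pos 25) + 3 = pos 2 = 'c'
  'b' (pos 1) + 3 = pos 4 = 'e'
  'k' (pos 10) + 3 = pos 13 = 'n'
  'r' (pos 17) + 3 = pos 20 = 'u'
Result: icenu

icenu


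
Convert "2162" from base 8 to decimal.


Input: "2162" in base 8
Positional expansion:
  Digit '2' (value 2) x 8^3 = 1024
  Digit '1' (value 1) x 8^2 = 64
  Digit '6' (value 6) x 8^1 = 48
  Digit '2' (value 2) x 8^0 = 2
Sum = 1138

1138


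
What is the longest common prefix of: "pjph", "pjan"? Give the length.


Words: pjph, pjan
  Position 0: all 'p' => match
  Position 1: all 'j' => match
  Position 2: ('p', 'a') => mismatch, stop
LCP = "pj" (length 2)

2


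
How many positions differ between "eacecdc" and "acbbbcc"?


Comparing "eacecdc" and "acbbbcc" position by position:
  Position 0: 'e' vs 'a' => DIFFER
  Position 1: 'a' vs 'c' => DIFFER
  Position 2: 'c' vs 'b' => DIFFER
  Position 3: 'e' vs 'b' => DIFFER
  Position 4: 'c' vs 'b' => DIFFER
  Position 5: 'd' vs 'c' => DIFFER
  Position 6: 'c' vs 'c' => same
Positions that differ: 6

6


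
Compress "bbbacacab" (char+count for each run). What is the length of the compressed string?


Input: bbbacacab
Runs:
  'b' x 3 => "b3"
  'a' x 1 => "a1"
  'c' x 1 => "c1"
  'a' x 1 => "a1"
  'c' x 1 => "c1"
  'a' x 1 => "a1"
  'b' x 1 => "b1"
Compressed: "b3a1c1a1c1a1b1"
Compressed length: 14

14


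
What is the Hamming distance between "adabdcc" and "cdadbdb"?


Comparing "adabdcc" and "cdadbdb" position by position:
  Position 0: 'a' vs 'c' => differ
  Position 1: 'd' vs 'd' => same
  Position 2: 'a' vs 'a' => same
  Position 3: 'b' vs 'd' => differ
  Position 4: 'd' vs 'b' => differ
  Position 5: 'c' vs 'd' => differ
  Position 6: 'c' vs 'b' => differ
Total differences (Hamming distance): 5

5


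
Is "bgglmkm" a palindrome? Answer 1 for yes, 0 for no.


Input: bgglmkm
Reversed: mkmlggb
  Compare pos 0 ('b') with pos 6 ('m'): MISMATCH
  Compare pos 1 ('g') with pos 5 ('k'): MISMATCH
  Compare pos 2 ('g') with pos 4 ('m'): MISMATCH
Result: not a palindrome

0


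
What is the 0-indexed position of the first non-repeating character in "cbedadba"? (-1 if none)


Input: cbedadba
Character frequencies:
  'a': 2
  'b': 2
  'c': 1
  'd': 2
  'e': 1
Scanning left to right for freq == 1:
  Position 0 ('c'): unique! => answer = 0

0


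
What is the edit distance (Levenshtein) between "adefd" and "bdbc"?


Computing edit distance: "adefd" -> "bdbc"
DP table:
           b    d    b    c
      0    1    2    3    4
  a   1    1    2    3    4
  d   2    2    1    2    3
  e   3    3    2    2    3
  f   4    4    3    3    3
  d   5    5    4    4    4
Edit distance = dp[5][4] = 4

4


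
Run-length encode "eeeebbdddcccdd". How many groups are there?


Input: eeeebbdddcccdd
Scanning for consecutive runs:
  Group 1: 'e' x 4 (positions 0-3)
  Group 2: 'b' x 2 (positions 4-5)
  Group 3: 'd' x 3 (positions 6-8)
  Group 4: 'c' x 3 (positions 9-11)
  Group 5: 'd' x 2 (positions 12-13)
Total groups: 5

5


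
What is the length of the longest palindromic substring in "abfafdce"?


Input: "abfafdce"
Checking substrings for palindromes:
  [2:5] "faf" (len 3) => palindrome
Longest palindromic substring: "faf" with length 3

3


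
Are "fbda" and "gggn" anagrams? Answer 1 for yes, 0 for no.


Strings: "fbda", "gggn"
Sorted first:  abdf
Sorted second: gggn
Differ at position 0: 'a' vs 'g' => not anagrams

0


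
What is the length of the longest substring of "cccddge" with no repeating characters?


Input: "cccddge"
Sliding window (track last position of each char):
  Position 0 ('c'): window [0,0] length 1 -- new best
  Position 1 ('c'): repeat (last at 0), move window start to 1
  Position 1 ('c'): window [1,1] length 1
  Position 2 ('c'): repeat (last at 1), move window start to 2
  Position 2 ('c'): window [2,2] length 1
  Position 3 ('d'): window [2,3] length 2 -- new best
  Position 4 ('d'): repeat (last at 3), move window start to 4
  Position 4 ('d'): window [4,4] length 1
  Position 5 ('g'): window [4,5] length 2
  Position 6 ('e'): window [4,6] length 3 -- new best
Longest substring with no repeats: "dge" with length 3

3


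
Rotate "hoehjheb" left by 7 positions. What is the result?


Input: "hoehjheb", rotate left by 7
First 7 characters: "hoehjhe"
Remaining characters: "b"
Concatenate remaining + first: "b" + "hoehjhe" = "bhoehjhe"

bhoehjhe


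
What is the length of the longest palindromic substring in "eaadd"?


Input: "eaadd"
Checking substrings for palindromes:
  [1:3] "aa" (len 2) => palindrome
  [3:5] "dd" (len 2) => palindrome
Longest palindromic substring: "aa" with length 2

2


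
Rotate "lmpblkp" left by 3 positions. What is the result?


Input: "lmpblkp", rotate left by 3
First 3 characters: "lmp"
Remaining characters: "blkp"
Concatenate remaining + first: "blkp" + "lmp" = "blkplmp"

blkplmp


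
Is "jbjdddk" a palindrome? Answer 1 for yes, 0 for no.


Input: jbjdddk
Reversed: kdddjbj
  Compare pos 0 ('j') with pos 6 ('k'): MISMATCH
  Compare pos 1 ('b') with pos 5 ('d'): MISMATCH
  Compare pos 2 ('j') with pos 4 ('d'): MISMATCH
Result: not a palindrome

0


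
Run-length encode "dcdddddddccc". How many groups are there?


Input: dcdddddddccc
Scanning for consecutive runs:
  Group 1: 'd' x 1 (positions 0-0)
  Group 2: 'c' x 1 (positions 1-1)
  Group 3: 'd' x 7 (positions 2-8)
  Group 4: 'c' x 3 (positions 9-11)
Total groups: 4

4


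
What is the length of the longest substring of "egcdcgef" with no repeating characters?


Input: "egcdcgef"
Sliding window (track last position of each char):
  Position 0 ('e'): window [0,0] length 1 -- new best
  Position 1 ('g'): window [0,1] length 2 -- new best
  Position 2 ('c'): window [0,2] length 3 -- new best
  Position 3 ('d'): window [0,3] length 4 -- new best
  Position 4 ('c'): repeat (last at 2), move window start to 3
  Position 4 ('c'): window [3,4] length 2
  Position 5 ('g'): window [3,5] length 3
  Position 6 ('e'): window [3,6] length 4
  Position 7 ('f'): window [3,7] length 5 -- new best
Longest substring with no repeats: "dcgef" with length 5

5


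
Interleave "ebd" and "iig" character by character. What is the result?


Interleaving "ebd" and "iig":
  Position 0: 'e' from first, 'i' from second => "ei"
  Position 1: 'b' from first, 'i' from second => "bi"
  Position 2: 'd' from first, 'g' from second => "dg"
Result: eibidg

eibidg


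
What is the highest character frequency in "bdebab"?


Input: bdebab
Character counts:
  'a': 1
  'b': 3
  'd': 1
  'e': 1
Maximum frequency: 3

3


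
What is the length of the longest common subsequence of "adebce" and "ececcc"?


LCS of "adebce" and "ececcc"
DP table:
           e    c    e    c    c    c
      0    0    0    0    0    0    0
  a   0    0    0    0    0    0    0
  d   0    0    0    0    0    0    0
  e   0    1    1    1    1    1    1
  b   0    1    1    1    1    1    1
  c   0    1    2    2    2    2    2
  e   0    1    2    3    3    3    3
LCS length = dp[6][6] = 3

3


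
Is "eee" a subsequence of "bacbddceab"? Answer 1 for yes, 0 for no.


Check if "eee" is a subsequence of "bacbddceab"
Greedy scan:
  Position 0 ('b'): no match needed
  Position 1 ('a'): no match needed
  Position 2 ('c'): no match needed
  Position 3 ('b'): no match needed
  Position 4 ('d'): no match needed
  Position 5 ('d'): no match needed
  Position 6 ('c'): no match needed
  Position 7 ('e'): matches sub[0] = 'e'
  Position 8 ('a'): no match needed
  Position 9 ('b'): no match needed
Only matched 1/3 characters => not a subsequence

0


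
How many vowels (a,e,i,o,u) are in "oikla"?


Input: oikla
Checking each character:
  'o' at position 0: vowel (running total: 1)
  'i' at position 1: vowel (running total: 2)
  'k' at position 2: consonant
  'l' at position 3: consonant
  'a' at position 4: vowel (running total: 3)
Total vowels: 3

3


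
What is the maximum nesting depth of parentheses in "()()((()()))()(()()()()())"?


Input: "()()((()()))()(()()()()())"
Tracking depth:
  Position 0 '(': depth becomes 1
  Position 1 ')': depth becomes 0
  Position 2 '(': depth becomes 1
  Position 3 ')': depth becomes 0
  Position 4 '(': depth becomes 1
  Position 5 '(': depth becomes 2
  Position 6 '(': depth becomes 3
  Position 7 ')': depth becomes 2
  Position 8 '(': depth becomes 3
  Position 9 ')': depth becomes 2
  Position 10 ')': depth becomes 1
  Position 11 ')': depth becomes 0
  Position 12 '(': depth becomes 1
  Position 13 ')': depth becomes 0
  Position 14 '(': depth becomes 1
  Position 15 '(': depth becomes 2
  Position 16 ')': depth becomes 1
  Position 17 '(': depth becomes 2
  Position 18 ')': depth becomes 1
  Position 19 '(': depth becomes 2
  Position 20 ')': depth becomes 1
  Position 21 '(': depth becomes 2
  Position 22 ')': depth becomes 1
  Position 23 '(': depth becomes 2
  Position 24 ')': depth becomes 1
  Position 25 ')': depth becomes 0
Maximum depth reached: 3

3


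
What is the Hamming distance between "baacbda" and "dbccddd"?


Comparing "baacbda" and "dbccddd" position by position:
  Position 0: 'b' vs 'd' => differ
  Position 1: 'a' vs 'b' => differ
  Position 2: 'a' vs 'c' => differ
  Position 3: 'c' vs 'c' => same
  Position 4: 'b' vs 'd' => differ
  Position 5: 'd' vs 'd' => same
  Position 6: 'a' vs 'd' => differ
Total differences (Hamming distance): 5

5


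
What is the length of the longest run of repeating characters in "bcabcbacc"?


Input: "bcabcbacc"
Scanning for longest run:
  Position 1 ('c'): new char, reset run to 1
  Position 2 ('a'): new char, reset run to 1
  Position 3 ('b'): new char, reset run to 1
  Position 4 ('c'): new char, reset run to 1
  Position 5 ('b'): new char, reset run to 1
  Position 6 ('a'): new char, reset run to 1
  Position 7 ('c'): new char, reset run to 1
  Position 8 ('c'): continues run of 'c', length=2
Longest run: 'c' with length 2

2


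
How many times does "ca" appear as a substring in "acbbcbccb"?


Searching for "ca" in "acbbcbccb"
Scanning each position:
  Position 0: "ac" => no
  Position 1: "cb" => no
  Position 2: "bb" => no
  Position 3: "bc" => no
  Position 4: "cb" => no
  Position 5: "bc" => no
  Position 6: "cc" => no
  Position 7: "cb" => no
Total occurrences: 0

0


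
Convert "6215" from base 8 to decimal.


Input: "6215" in base 8
Positional expansion:
  Digit '6' (value 6) x 8^3 = 3072
  Digit '2' (value 2) x 8^2 = 128
  Digit '1' (value 1) x 8^1 = 8
  Digit '5' (value 5) x 8^0 = 5
Sum = 3213

3213


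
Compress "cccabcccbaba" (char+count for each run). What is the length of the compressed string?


Input: cccabcccbaba
Runs:
  'c' x 3 => "c3"
  'a' x 1 => "a1"
  'b' x 1 => "b1"
  'c' x 3 => "c3"
  'b' x 1 => "b1"
  'a' x 1 => "a1"
  'b' x 1 => "b1"
  'a' x 1 => "a1"
Compressed: "c3a1b1c3b1a1b1a1"
Compressed length: 16

16


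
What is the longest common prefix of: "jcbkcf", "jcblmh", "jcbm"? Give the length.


Words: jcbkcf, jcblmh, jcbm
  Position 0: all 'j' => match
  Position 1: all 'c' => match
  Position 2: all 'b' => match
  Position 3: ('k', 'l', 'm') => mismatch, stop
LCP = "jcb" (length 3)

3


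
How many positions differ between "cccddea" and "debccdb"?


Comparing "cccddea" and "debccdb" position by position:
  Position 0: 'c' vs 'd' => DIFFER
  Position 1: 'c' vs 'e' => DIFFER
  Position 2: 'c' vs 'b' => DIFFER
  Position 3: 'd' vs 'c' => DIFFER
  Position 4: 'd' vs 'c' => DIFFER
  Position 5: 'e' vs 'd' => DIFFER
  Position 6: 'a' vs 'b' => DIFFER
Positions that differ: 7

7


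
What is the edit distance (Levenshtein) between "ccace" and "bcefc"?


Computing edit distance: "ccace" -> "bcefc"
DP table:
           b    c    e    f    c
      0    1    2    3    4    5
  c   1    1    1    2    3    4
  c   2    2    1    2    3    3
  a   3    3    2    2    3    4
  c   4    4    3    3    3    3
  e   5    5    4    3    4    4
Edit distance = dp[5][5] = 4

4


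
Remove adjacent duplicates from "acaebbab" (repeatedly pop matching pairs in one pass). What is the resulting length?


Input: acaebbab
Stack-based adjacent duplicate removal:
  Read 'a': push. Stack: a
  Read 'c': push. Stack: ac
  Read 'a': push. Stack: aca
  Read 'e': push. Stack: acae
  Read 'b': push. Stack: acaeb
  Read 'b': matches stack top 'b' => pop. Stack: acae
  Read 'a': push. Stack: acaea
  Read 'b': push. Stack: acaeab
Final stack: "acaeab" (length 6)

6


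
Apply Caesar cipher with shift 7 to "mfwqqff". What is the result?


Caesar cipher: shift "mfwqqff" by 7
  'm' (pos 12) + 7 = pos 19 = 't'
  'f' (pos 5) + 7 = pos 12 = 'm'
  'w' (pos 22) + 7 = pos 3 = 'd'
  'q' (pos 16) + 7 = pos 23 = 'x'
  'q' (pos 16) + 7 = pos 23 = 'x'
  'f' (pos 5) + 7 = pos 12 = 'm'
  'f' (pos 5) + 7 = pos 12 = 'm'
Result: tmdxxmm

tmdxxmm


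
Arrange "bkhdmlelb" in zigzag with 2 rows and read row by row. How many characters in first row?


Zigzag "bkhdmlelb" into 2 rows:
Placing characters:
  'b' => row 0
  'k' => row 1
  'h' => row 0
  'd' => row 1
  'm' => row 0
  'l' => row 1
  'e' => row 0
  'l' => row 1
  'b' => row 0
Rows:
  Row 0: "bhmeb"
  Row 1: "kdll"
First row length: 5

5


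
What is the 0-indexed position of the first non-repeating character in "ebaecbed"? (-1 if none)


Input: ebaecbed
Character frequencies:
  'a': 1
  'b': 2
  'c': 1
  'd': 1
  'e': 3
Scanning left to right for freq == 1:
  Position 0 ('e'): freq=3, skip
  Position 1 ('b'): freq=2, skip
  Position 2 ('a'): unique! => answer = 2

2


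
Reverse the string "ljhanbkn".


Input: ljhanbkn
Reading characters right to left:
  Position 7: 'n'
  Position 6: 'k'
  Position 5: 'b'
  Position 4: 'n'
  Position 3: 'a'
  Position 2: 'h'
  Position 1: 'j'
  Position 0: 'l'
Reversed: nkbnahjl

nkbnahjl


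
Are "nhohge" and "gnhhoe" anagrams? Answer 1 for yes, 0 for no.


Strings: "nhohge", "gnhhoe"
Sorted first:  eghhno
Sorted second: eghhno
Sorted forms match => anagrams

1


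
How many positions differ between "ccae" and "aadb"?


Comparing "ccae" and "aadb" position by position:
  Position 0: 'c' vs 'a' => DIFFER
  Position 1: 'c' vs 'a' => DIFFER
  Position 2: 'a' vs 'd' => DIFFER
  Position 3: 'e' vs 'b' => DIFFER
Positions that differ: 4

4


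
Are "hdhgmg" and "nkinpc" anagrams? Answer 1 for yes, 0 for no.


Strings: "hdhgmg", "nkinpc"
Sorted first:  dgghhm
Sorted second: ciknnp
Differ at position 0: 'd' vs 'c' => not anagrams

0


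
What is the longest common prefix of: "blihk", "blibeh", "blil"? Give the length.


Words: blihk, blibeh, blil
  Position 0: all 'b' => match
  Position 1: all 'l' => match
  Position 2: all 'i' => match
  Position 3: ('h', 'b', 'l') => mismatch, stop
LCP = "bli" (length 3)

3


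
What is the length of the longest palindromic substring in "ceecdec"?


Input: "ceecdec"
Checking substrings for palindromes:
  [0:4] "ceec" (len 4) => palindrome
  [1:3] "ee" (len 2) => palindrome
Longest palindromic substring: "ceec" with length 4

4


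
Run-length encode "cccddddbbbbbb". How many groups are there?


Input: cccddddbbbbbb
Scanning for consecutive runs:
  Group 1: 'c' x 3 (positions 0-2)
  Group 2: 'd' x 4 (positions 3-6)
  Group 3: 'b' x 6 (positions 7-12)
Total groups: 3

3


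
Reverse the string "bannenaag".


Input: bannenaag
Reading characters right to left:
  Position 8: 'g'
  Position 7: 'a'
  Position 6: 'a'
  Position 5: 'n'
  Position 4: 'e'
  Position 3: 'n'
  Position 2: 'n'
  Position 1: 'a'
  Position 0: 'b'
Reversed: gaanennab

gaanennab


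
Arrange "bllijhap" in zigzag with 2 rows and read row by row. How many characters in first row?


Zigzag "bllijhap" into 2 rows:
Placing characters:
  'b' => row 0
  'l' => row 1
  'l' => row 0
  'i' => row 1
  'j' => row 0
  'h' => row 1
  'a' => row 0
  'p' => row 1
Rows:
  Row 0: "blja"
  Row 1: "lihp"
First row length: 4

4


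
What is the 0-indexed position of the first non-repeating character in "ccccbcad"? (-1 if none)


Input: ccccbcad
Character frequencies:
  'a': 1
  'b': 1
  'c': 5
  'd': 1
Scanning left to right for freq == 1:
  Position 0 ('c'): freq=5, skip
  Position 1 ('c'): freq=5, skip
  Position 2 ('c'): freq=5, skip
  Position 3 ('c'): freq=5, skip
  Position 4 ('b'): unique! => answer = 4

4


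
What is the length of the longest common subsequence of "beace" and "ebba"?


LCS of "beace" and "ebba"
DP table:
           e    b    b    a
      0    0    0    0    0
  b   0    0    1    1    1
  e   0    1    1    1    1
  a   0    1    1    1    2
  c   0    1    1    1    2
  e   0    1    1    1    2
LCS length = dp[5][4] = 2

2


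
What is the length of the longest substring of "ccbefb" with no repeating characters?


Input: "ccbefb"
Sliding window (track last position of each char):
  Position 0 ('c'): window [0,0] length 1 -- new best
  Position 1 ('c'): repeat (last at 0), move window start to 1
  Position 1 ('c'): window [1,1] length 1
  Position 2 ('b'): window [1,2] length 2 -- new best
  Position 3 ('e'): window [1,3] length 3 -- new best
  Position 4 ('f'): window [1,4] length 4 -- new best
  Position 5 ('b'): repeat (last at 2), move window start to 3
  Position 5 ('b'): window [3,5] length 3
Longest substring with no repeats: "cbef" with length 4

4


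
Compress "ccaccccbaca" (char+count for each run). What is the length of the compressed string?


Input: ccaccccbaca
Runs:
  'c' x 2 => "c2"
  'a' x 1 => "a1"
  'c' x 4 => "c4"
  'b' x 1 => "b1"
  'a' x 1 => "a1"
  'c' x 1 => "c1"
  'a' x 1 => "a1"
Compressed: "c2a1c4b1a1c1a1"
Compressed length: 14

14


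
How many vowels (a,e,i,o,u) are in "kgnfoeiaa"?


Input: kgnfoeiaa
Checking each character:
  'k' at position 0: consonant
  'g' at position 1: consonant
  'n' at position 2: consonant
  'f' at position 3: consonant
  'o' at position 4: vowel (running total: 1)
  'e' at position 5: vowel (running total: 2)
  'i' at position 6: vowel (running total: 3)
  'a' at position 7: vowel (running total: 4)
  'a' at position 8: vowel (running total: 5)
Total vowels: 5

5


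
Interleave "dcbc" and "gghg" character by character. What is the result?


Interleaving "dcbc" and "gghg":
  Position 0: 'd' from first, 'g' from second => "dg"
  Position 1: 'c' from first, 'g' from second => "cg"
  Position 2: 'b' from first, 'h' from second => "bh"
  Position 3: 'c' from first, 'g' from second => "cg"
Result: dgcgbhcg

dgcgbhcg


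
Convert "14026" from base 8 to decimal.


Input: "14026" in base 8
Positional expansion:
  Digit '1' (value 1) x 8^4 = 4096
  Digit '4' (value 4) x 8^3 = 2048
  Digit '0' (value 0) x 8^2 = 0
  Digit '2' (value 2) x 8^1 = 16
  Digit '6' (value 6) x 8^0 = 6
Sum = 6166

6166


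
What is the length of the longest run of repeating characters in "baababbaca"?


Input: "baababbaca"
Scanning for longest run:
  Position 1 ('a'): new char, reset run to 1
  Position 2 ('a'): continues run of 'a', length=2
  Position 3 ('b'): new char, reset run to 1
  Position 4 ('a'): new char, reset run to 1
  Position 5 ('b'): new char, reset run to 1
  Position 6 ('b'): continues run of 'b', length=2
  Position 7 ('a'): new char, reset run to 1
  Position 8 ('c'): new char, reset run to 1
  Position 9 ('a'): new char, reset run to 1
Longest run: 'a' with length 2

2


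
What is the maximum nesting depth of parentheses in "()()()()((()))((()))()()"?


Input: "()()()()((()))((()))()()"
Tracking depth:
  Position 0 '(': depth becomes 1
  Position 1 ')': depth becomes 0
  Position 2 '(': depth becomes 1
  Position 3 ')': depth becomes 0
  Position 4 '(': depth becomes 1
  Position 5 ')': depth becomes 0
  Position 6 '(': depth becomes 1
  Position 7 ')': depth becomes 0
  Position 8 '(': depth becomes 1
  Position 9 '(': depth becomes 2
  Position 10 '(': depth becomes 3
  Position 11 ')': depth becomes 2
  Position 12 ')': depth becomes 1
  Position 13 ')': depth becomes 0
  Position 14 '(': depth becomes 1
  Position 15 '(': depth becomes 2
  Position 16 '(': depth becomes 3
  Position 17 ')': depth becomes 2
  Position 18 ')': depth becomes 1
  Position 19 ')': depth becomes 0
  Position 20 '(': depth becomes 1
  Position 21 ')': depth becomes 0
  Position 22 '(': depth becomes 1
  Position 23 ')': depth becomes 0
Maximum depth reached: 3

3


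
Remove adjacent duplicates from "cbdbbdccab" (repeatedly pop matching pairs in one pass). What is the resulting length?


Input: cbdbbdccab
Stack-based adjacent duplicate removal:
  Read 'c': push. Stack: c
  Read 'b': push. Stack: cb
  Read 'd': push. Stack: cbd
  Read 'b': push. Stack: cbdb
  Read 'b': matches stack top 'b' => pop. Stack: cbd
  Read 'd': matches stack top 'd' => pop. Stack: cb
  Read 'c': push. Stack: cbc
  Read 'c': matches stack top 'c' => pop. Stack: cb
  Read 'a': push. Stack: cba
  Read 'b': push. Stack: cbab
Final stack: "cbab" (length 4)

4
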